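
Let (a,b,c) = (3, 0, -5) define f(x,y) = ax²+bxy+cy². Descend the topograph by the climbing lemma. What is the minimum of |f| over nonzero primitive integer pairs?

descent: ρ → (-5,0,3)
descent: ρ → (3,6,-2)  [lands on river]
river: ρ → (-2,6,3)
closes: descent 2, river 2
min |a| on river = 2

2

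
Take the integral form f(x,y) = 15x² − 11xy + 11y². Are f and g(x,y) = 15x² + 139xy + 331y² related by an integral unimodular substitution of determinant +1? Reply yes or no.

D₁ = -539, D₂ = -539
f: flip: (15,-11,11)→(11,11,15)
f: reduced (well bottom): (11,11,15) with a≤c, −a<b≤a
g: translate: b→-11 (≡139 mod 30), so (15,139,331)→(15,-11,11)
g: flip: (15,-11,11)→(11,11,15)
g: reduced (well bottom): (11,11,15) with a≤c, −a<b≤a
reduced forms (11, 11, 15) vs (11, 11, 15) ⇒ equivalent

yes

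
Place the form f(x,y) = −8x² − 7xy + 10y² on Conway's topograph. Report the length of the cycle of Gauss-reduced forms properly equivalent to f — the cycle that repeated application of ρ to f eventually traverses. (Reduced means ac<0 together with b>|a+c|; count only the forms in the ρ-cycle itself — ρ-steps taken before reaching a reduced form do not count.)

D = 369, ⌊√D⌋ = 19
descent: ρ → (10,7,-8)  [lands on river]
river: ρ → (-8,9,9)
river: ρ → (9,9,-8)
river: ρ → (-8,7,10)
river: ρ → (10,13,-5)
river: ρ → (-5,17,4)
river: ρ → (4,15,-9)
river: ρ → (-9,3,10)
river: ρ → (10,17,-2)
river: ρ → (-2,19,1)
river: ρ → (1,19,-2)
river: ρ → (-2,17,10)
river: ρ → (10,3,-9)
river: ρ → (-9,15,4)
river: ρ → (4,17,-5)
river: ρ → (-5,13,10)
ρ-cycle length = 16 (tail of 1 descent step not counted)

16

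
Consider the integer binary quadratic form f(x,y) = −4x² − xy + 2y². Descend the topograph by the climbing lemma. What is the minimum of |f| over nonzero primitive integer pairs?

descent: ρ → (2,5,-1)  [lands on river]
river: ρ → (-1,5,2)
river: ρ → (2,3,-3)
river: ρ → (-3,3,2)
closes: descent 1, river 4
min |a| on river = 1

1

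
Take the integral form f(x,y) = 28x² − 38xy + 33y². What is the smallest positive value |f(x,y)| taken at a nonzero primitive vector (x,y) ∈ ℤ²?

translate: b→18 (≡-38 mod 56), so (28,-38,33)→(28,18,23)
flip: (28,18,23)→(23,-18,28)
reduced (well bottom): (23,-18,28) with a≤c, −a<b≤a
well minimum = a = 23

23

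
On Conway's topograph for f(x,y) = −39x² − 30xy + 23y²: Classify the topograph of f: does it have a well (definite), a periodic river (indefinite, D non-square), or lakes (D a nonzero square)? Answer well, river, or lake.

D = b²−4ac = (-30)² − 4·(-39)·23 = 4488
D > 0 non-square ⇒ indefinite ⇒ periodic river

river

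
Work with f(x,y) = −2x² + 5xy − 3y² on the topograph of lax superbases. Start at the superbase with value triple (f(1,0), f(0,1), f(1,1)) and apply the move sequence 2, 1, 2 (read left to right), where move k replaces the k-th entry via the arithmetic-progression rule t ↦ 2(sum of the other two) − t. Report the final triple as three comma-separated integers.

start (-2,-3,0) = (f(1,0),f(0,1),f(1,1))
replace slot 2: 2·((-2)+0) − (-3) = -1 → (-2,-1,0)
replace slot 1: 2·((-1)+0) − (-2) = 0 → (0,-1,0)
replace slot 2: 2·(0+0) − (-1) = 1 → (0,1,0)

0,1,0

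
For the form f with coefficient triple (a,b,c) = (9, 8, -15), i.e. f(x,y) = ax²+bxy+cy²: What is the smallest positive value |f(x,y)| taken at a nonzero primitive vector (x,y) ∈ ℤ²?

river: ρ → (-15,22,2)
river: ρ → (2,22,-15)
river: ρ → (-15,8,9)
river: ρ → (9,10,-14)
river: ρ → (-14,18,5)
river: ρ → (5,22,-6)
river: ρ → (-6,14,17)
river: ρ → (17,20,-3)
river: ρ → (-3,22,10)
river: ρ → (10,18,-7)
river: ρ → (-7,24,1)
river: ρ → (1,24,-7)
river: ρ → (-7,18,10)
river: ρ → (10,22,-3)
river: ρ → (-3,20,17)
river: ρ → (17,14,-6)
river: ρ → (-6,22,5)
river: ρ → (5,18,-14)
river: ρ → (-14,10,9)
river: ρ → (9,8,-15)
closes: descent 0, river 20
min |a| on river = 1

1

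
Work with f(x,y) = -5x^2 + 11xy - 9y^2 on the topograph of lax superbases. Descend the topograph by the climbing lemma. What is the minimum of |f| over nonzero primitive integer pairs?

translate: b→-1 (≡-11 mod 10), so (5,-11,9)→(5,-1,3)
flip: (5,-1,3)→(3,1,5)
reduced (well bottom): (3,1,5) with a≤c, −a<b≤a
well minimum |f| = |-3| = 3 (negative-definite)

3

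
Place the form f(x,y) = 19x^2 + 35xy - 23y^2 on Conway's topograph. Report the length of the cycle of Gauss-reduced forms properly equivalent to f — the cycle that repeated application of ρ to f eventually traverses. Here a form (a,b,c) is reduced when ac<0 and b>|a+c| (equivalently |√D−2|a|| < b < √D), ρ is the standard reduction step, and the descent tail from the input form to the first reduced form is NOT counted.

D = 2973, ⌊√D⌋ = 54
river: ρ → (-23,11,31)
river: ρ → (31,51,-3)
river: ρ → (-3,51,31)
river: ρ → (31,11,-23)
river: ρ → (-23,35,19)
river: ρ → (19,41,-17)
river: ρ → (-17,27,33)
river: ρ → (33,39,-11)
river: ρ → (-11,49,13)
river: ρ → (13,29,-41)
river: ρ → (-41,53,1)
river: ρ → (1,53,-41)
river: ρ → (-41,29,13)
river: ρ → (13,49,-11)
river: ρ → (-11,39,33)
river: ρ → (33,27,-17)
river: ρ → (-17,41,19)
river: ρ → (19,35,-23)
ρ-cycle length = 18 (tail of 0 descent steps not counted)

18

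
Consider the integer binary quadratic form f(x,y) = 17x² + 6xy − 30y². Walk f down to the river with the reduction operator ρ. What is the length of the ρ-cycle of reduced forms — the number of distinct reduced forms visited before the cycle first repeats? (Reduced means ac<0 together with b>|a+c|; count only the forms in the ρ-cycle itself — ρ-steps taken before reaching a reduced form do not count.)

D = 2076, ⌊√D⌋ = 45
descent: ρ → (-30,-6,17)
descent: ρ → (17,40,-7)  [lands on river]
river: ρ → (-7,44,5)
river: ρ → (5,36,-39)
river: ρ → (-39,42,2)
river: ρ → (2,42,-39)
river: ρ → (-39,36,5)
river: ρ → (5,44,-7)
river: ρ → (-7,40,17)
river: ρ → (17,28,-19)
river: ρ → (-19,10,26)
river: ρ → (26,42,-3)
river: ρ → (-3,42,26)
river: ρ → (26,10,-19)
river: ρ → (-19,28,17)
ρ-cycle length = 14 (tail of 2 descent steps not counted)

14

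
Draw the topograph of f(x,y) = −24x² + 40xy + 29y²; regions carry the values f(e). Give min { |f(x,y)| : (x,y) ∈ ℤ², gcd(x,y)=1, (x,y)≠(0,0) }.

river: ρ → (29,18,-35)
river: ρ → (-35,52,12)
river: ρ → (12,44,-51)
river: ρ → (-51,58,5)
river: ρ → (5,62,-27)
river: ρ → (-27,46,21)
river: ρ → (21,38,-35)
river: ρ → (-35,32,24)
river: ρ → (24,64,-3)
river: ρ → (-3,62,45)
river: ρ → (45,28,-20)
river: ρ → (-20,52,21)
river: ρ → (21,32,-40)
river: ρ → (-40,48,13)
river: ρ → (13,56,-24)
river: ρ → (-24,40,29)
closes: descent 0, river 16
min |a| on river = 3

3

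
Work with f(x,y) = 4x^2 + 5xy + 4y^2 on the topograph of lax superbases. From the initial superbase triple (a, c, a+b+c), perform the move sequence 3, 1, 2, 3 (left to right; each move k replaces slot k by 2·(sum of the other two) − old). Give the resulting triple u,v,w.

start (4,4,13) = (f(1,0),f(0,1),f(1,1))
replace slot 3: 2·(4+4) − 13 = 3 → (4,4,3)
replace slot 1: 2·(4+3) − 4 = 10 → (10,4,3)
replace slot 2: 2·(10+3) − 4 = 22 → (10,22,3)
replace slot 3: 2·(10+22) − 3 = 61 → (10,22,61)

10,22,61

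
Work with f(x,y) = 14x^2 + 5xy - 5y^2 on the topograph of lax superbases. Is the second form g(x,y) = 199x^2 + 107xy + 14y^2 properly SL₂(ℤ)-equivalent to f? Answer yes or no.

D₁ = 305, D₂ = 305
river cycle of f (length 4): (-5, 15, 4), (4, 17, -1), (-1, 17, 4), (4, 15, -5)
river cycle of g (length 4): (-5, 15, 4), (4, 17, -1), (-1, 17, 4), (4, 15, -5)
cycles coincide ⇒ equivalent

yes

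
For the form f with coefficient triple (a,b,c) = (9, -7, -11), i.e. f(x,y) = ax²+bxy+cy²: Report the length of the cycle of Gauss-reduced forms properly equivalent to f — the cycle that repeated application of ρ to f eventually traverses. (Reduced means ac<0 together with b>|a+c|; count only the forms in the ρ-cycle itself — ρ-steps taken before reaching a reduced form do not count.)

D = 445, ⌊√D⌋ = 21
descent: ρ → (-11,7,9)  [lands on river]
river: ρ → (9,11,-9)
river: ρ → (-9,7,11)
river: ρ → (11,15,-5)
river: ρ → (-5,15,11)
river: ρ → (11,7,-9)
river: ρ → (-9,11,9)
river: ρ → (9,7,-11)
river: ρ → (-11,15,5)
river: ρ → (5,15,-11)
ρ-cycle length = 10 (tail of 1 descent step not counted)

10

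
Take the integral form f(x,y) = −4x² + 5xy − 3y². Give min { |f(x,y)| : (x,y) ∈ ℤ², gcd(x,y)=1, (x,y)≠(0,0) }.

translate: b→3 (≡-5 mod 8), so (4,-5,3)→(4,3,2)
flip: (4,3,2)→(2,-3,4)
translate: b→1 (≡-3 mod 4), so (2,-3,4)→(2,1,3)
reduced (well bottom): (2,1,3) with a≤c, −a<b≤a
well minimum |f| = |-2| = 2 (negative-definite)

2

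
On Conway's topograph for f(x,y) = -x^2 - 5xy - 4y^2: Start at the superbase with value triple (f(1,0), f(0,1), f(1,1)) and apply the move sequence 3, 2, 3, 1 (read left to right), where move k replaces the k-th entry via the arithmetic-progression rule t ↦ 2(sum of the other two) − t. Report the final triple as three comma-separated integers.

start (-1,-4,-10) = (f(1,0),f(0,1),f(1,1))
replace slot 3: 2·((-1)+(-4)) − (-10) = 0 → (-1,-4,0)
replace slot 2: 2·((-1)+0) − (-4) = 2 → (-1,2,0)
replace slot 3: 2·((-1)+2) − 0 = 2 → (-1,2,2)
replace slot 1: 2·(2+2) − (-1) = 9 → (9,2,2)

9,2,2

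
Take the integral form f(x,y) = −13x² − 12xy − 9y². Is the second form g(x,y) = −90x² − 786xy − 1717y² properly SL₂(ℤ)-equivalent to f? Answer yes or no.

D₁ = -324, D₂ = -324
f is negative-definite; reduce −f:
−f: flip: (13,12,9)→(9,-12,13)
−f: translate: b→6 (≡-12 mod 18), so (9,-12,13)→(9,6,10)
−f: reduced (well bottom): (9,6,10) with a≤c, −a<b≤a
flip sign back: reduced form of f is (-9,-6,-10)
g is negative-definite; reduce −g:
−g: translate: b→66 (≡786 mod 180), so (90,786,1717)→(90,66,13)
−g: flip: (90,66,13)→(13,-66,90)
−g: translate: b→12 (≡-66 mod 26), so (13,-66,90)→(13,12,9)
−g: flip: (13,12,9)→(9,-12,13)
−g: translate: b→6 (≡-12 mod 18), so (9,-12,13)→(9,6,10)
−g: reduced (well bottom): (9,6,10) with a≤c, −a<b≤a
flip sign back: reduced form of g is (-9,-6,-10)
reduced forms (-9, -6, -10) vs (-9, -6, -10) ⇒ equivalent

yes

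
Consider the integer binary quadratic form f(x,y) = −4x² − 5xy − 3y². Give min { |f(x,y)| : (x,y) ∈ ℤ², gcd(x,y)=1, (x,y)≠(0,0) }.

translate: b→-3 (≡5 mod 8), so (4,5,3)→(4,-3,2)
flip: (4,-3,2)→(2,3,4)
translate: b→-1 (≡3 mod 4), so (2,3,4)→(2,-1,3)
reduced (well bottom): (2,-1,3) with a≤c, −a<b≤a
well minimum |f| = |-2| = 2 (negative-definite)

2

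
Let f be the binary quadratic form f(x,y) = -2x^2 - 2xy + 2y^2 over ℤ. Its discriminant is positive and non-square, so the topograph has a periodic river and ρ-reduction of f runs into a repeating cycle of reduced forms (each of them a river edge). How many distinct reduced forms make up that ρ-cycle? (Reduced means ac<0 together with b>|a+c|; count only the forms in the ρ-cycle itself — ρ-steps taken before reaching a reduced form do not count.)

D = 20, ⌊√D⌋ = 4
descent: ρ → (2,2,-2)  [lands on river]
river: ρ → (-2,2,2)
ρ-cycle length = 2 (tail of 1 descent step not counted)

2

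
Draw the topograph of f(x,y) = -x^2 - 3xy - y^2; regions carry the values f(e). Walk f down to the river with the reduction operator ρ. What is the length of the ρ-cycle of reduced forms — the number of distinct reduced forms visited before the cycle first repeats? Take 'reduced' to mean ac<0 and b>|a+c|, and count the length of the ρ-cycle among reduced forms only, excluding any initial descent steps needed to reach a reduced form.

D = 5, ⌊√D⌋ = 2
descent: ρ → (-1,1,1)  [lands on river]
river: ρ → (1,1,-1)
ρ-cycle length = 2 (tail of 1 descent step not counted)

2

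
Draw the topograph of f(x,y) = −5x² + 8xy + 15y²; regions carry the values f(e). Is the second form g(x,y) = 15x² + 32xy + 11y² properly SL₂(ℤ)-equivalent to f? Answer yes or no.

D₁ = 364, D₂ = 364
river cycle of f (length 8): (-5, 18, 2), (2, 18, -5), (-5, 12, 11), (11, 10, -6), (-6, 14, 7), (7, 14, -6), (-6, 10, 11), (11, 12, -5)
river cycle of g (length 8): (11, 12, -5), (-5, 18, 2), (2, 18, -5), (-5, 12, 11), (11, 10, -6), (-6, 14, 7), (7, 14, -6), (-6, 10, 11)
cycles coincide ⇒ equivalent

yes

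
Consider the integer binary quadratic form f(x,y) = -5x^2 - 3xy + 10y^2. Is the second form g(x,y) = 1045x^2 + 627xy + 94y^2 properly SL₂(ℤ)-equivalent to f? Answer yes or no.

D₁ = 209, D₂ = 209
river cycle of f (length 12): (-5, 7, 8), (8, 9, -4), (-4, 7, 10), (10, 13, -1), (-1, 13, 10), (10, 7, -4), (-4, 9, 8), (8, 7, -5), (-5, 13, 2), (2, 11, -11), … (2 more)
river cycle of g (length 12): (-5, 7, 8), (8, 9, -4), (-4, 7, 10), (10, 13, -1), (-1, 13, 10), (10, 7, -4), (-4, 9, 8), (8, 7, -5), (-5, 13, 2), (2, 11, -11), … (2 more)
cycles coincide ⇒ equivalent

yes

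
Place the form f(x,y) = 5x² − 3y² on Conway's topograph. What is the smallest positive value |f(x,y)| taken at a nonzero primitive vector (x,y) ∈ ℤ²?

descent: ρ → (-3,6,2)  [lands on river]
river: ρ → (2,6,-3)
closes: descent 1, river 2
min |a| on river = 2

2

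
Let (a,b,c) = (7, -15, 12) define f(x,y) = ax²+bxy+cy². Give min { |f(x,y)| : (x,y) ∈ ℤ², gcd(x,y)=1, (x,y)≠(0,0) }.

translate: b→-1 (≡-15 mod 14), so (7,-15,12)→(7,-1,4)
flip: (7,-1,4)→(4,1,7)
reduced (well bottom): (4,1,7) with a≤c, −a<b≤a
well minimum = a = 4

4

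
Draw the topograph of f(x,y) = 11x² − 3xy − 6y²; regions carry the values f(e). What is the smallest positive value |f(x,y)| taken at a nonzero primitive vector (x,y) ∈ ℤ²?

descent: ρ → (-6,15,2)  [lands on river]
river: ρ → (2,13,-13)
river: ρ → (-13,13,2)
river: ρ → (2,15,-6)
river: ρ → (-6,9,8)
river: ρ → (8,7,-7)
river: ρ → (-7,7,8)
river: ρ → (8,9,-6)
closes: descent 1, river 8
min |a| on river = 2

2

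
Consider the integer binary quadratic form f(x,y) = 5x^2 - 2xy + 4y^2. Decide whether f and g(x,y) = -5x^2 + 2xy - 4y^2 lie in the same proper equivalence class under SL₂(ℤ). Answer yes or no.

D₁ = -76, D₂ = -76
f: flip: (5,-2,4)→(4,2,5)
f: reduced (well bottom): (4,2,5) with a≤c, −a<b≤a
g is negative-definite; reduce −g:
−g: flip: (5,-2,4)→(4,2,5)
−g: reduced (well bottom): (4,2,5) with a≤c, −a<b≤a
flip sign back: reduced form of g is (-4,-2,-5)
reduced forms (4, 2, 5) vs (-4, -2, -5) ⇒ inequivalent

no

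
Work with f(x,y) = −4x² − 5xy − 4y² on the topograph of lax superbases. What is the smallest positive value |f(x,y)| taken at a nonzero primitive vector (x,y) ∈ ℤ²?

translate: b→-3 (≡5 mod 8), so (4,5,4)→(4,-3,3)
flip: (4,-3,3)→(3,3,4)
reduced (well bottom): (3,3,4) with a≤c, −a<b≤a
well minimum |f| = |-3| = 3 (negative-definite)

3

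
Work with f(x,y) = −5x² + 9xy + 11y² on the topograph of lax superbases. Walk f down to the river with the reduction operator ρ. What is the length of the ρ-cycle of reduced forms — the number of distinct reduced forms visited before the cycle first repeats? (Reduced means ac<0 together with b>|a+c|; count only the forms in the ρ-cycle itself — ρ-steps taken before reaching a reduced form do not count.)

D = 301, ⌊√D⌋ = 17
river: ρ → (11,13,-3)
river: ρ → (-3,17,1)
river: ρ → (1,17,-3)
river: ρ → (-3,13,11)
river: ρ → (11,9,-5)
river: ρ → (-5,11,9)
river: ρ → (9,7,-7)
river: ρ → (-7,7,9)
river: ρ → (9,11,-5)
river: ρ → (-5,9,11)
ρ-cycle length = 10 (tail of 0 descent steps not counted)

10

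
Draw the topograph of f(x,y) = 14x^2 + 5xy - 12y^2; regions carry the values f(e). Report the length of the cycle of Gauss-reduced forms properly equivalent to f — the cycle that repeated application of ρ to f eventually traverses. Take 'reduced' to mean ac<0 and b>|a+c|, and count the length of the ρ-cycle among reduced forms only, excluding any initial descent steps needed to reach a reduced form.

D = 697, ⌊√D⌋ = 26
river: ρ → (-12,19,7)
river: ρ → (7,23,-6)
river: ρ → (-6,25,3)
river: ρ → (3,23,-14)
river: ρ → (-14,5,12)
river: ρ → (12,19,-7)
river: ρ → (-7,23,6)
river: ρ → (6,25,-3)
river: ρ → (-3,23,14)
river: ρ → (14,5,-12)
ρ-cycle length = 10 (tail of 0 descent steps not counted)

10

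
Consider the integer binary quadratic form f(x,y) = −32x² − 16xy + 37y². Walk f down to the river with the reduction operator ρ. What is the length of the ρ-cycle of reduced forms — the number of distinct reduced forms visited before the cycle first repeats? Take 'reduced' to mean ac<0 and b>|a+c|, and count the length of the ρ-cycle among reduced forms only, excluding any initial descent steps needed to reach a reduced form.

D = 4992, ⌊√D⌋ = 70
descent: ρ → (37,16,-32)  [lands on river]
river: ρ → (-32,48,21)
river: ρ → (21,36,-44)
river: ρ → (-44,52,13)
river: ρ → (13,52,-44)
river: ρ → (-44,36,21)
river: ρ → (21,48,-32)
river: ρ → (-32,16,37)
river: ρ → (37,58,-11)
river: ρ → (-11,52,52)
river: ρ → (52,52,-11)
river: ρ → (-11,58,37)
ρ-cycle length = 12 (tail of 1 descent step not counted)

12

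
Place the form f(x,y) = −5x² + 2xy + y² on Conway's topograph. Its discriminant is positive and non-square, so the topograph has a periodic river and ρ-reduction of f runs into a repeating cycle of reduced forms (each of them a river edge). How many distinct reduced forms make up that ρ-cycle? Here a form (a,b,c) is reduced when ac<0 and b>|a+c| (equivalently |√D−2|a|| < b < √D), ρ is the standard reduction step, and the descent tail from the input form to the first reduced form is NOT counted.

D = 24, ⌊√D⌋ = 4
descent: ρ → (1,4,-2)  [lands on river]
river: ρ → (-2,4,1)
ρ-cycle length = 2 (tail of 1 descent step not counted)

2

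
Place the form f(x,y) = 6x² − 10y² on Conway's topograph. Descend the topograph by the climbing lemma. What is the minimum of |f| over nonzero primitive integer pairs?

descent: ρ → (-10,0,6)
descent: ρ → (6,12,-4)  [lands on river]
river: ρ → (-4,12,6)
closes: descent 2, river 2
min |a| on river = 4

4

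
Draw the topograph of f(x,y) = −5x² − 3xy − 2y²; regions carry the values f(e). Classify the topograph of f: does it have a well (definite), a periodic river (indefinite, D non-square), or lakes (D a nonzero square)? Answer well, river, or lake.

D = b²−4ac = (-3)² − 4·(-5)·(-2) = -31
D < 0 ⇒ definite ⇒ every region one sign ⇒ single well

well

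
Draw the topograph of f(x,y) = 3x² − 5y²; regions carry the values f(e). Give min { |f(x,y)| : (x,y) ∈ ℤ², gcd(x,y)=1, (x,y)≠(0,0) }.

descent: ρ → (-5,0,3)
descent: ρ → (3,6,-2)  [lands on river]
river: ρ → (-2,6,3)
closes: descent 2, river 2
min |a| on river = 2

2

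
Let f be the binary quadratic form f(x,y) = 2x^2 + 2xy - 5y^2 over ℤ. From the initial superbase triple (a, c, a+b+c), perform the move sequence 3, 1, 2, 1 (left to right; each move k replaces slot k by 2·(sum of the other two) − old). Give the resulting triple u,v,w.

start (2,-5,-1) = (f(1,0),f(0,1),f(1,1))
replace slot 3: 2·(2+(-5)) − (-1) = -5 → (2,-5,-5)
replace slot 1: 2·((-5)+(-5)) − 2 = -22 → (-22,-5,-5)
replace slot 2: 2·((-22)+(-5)) − (-5) = -49 → (-22,-49,-5)
replace slot 1: 2·((-49)+(-5)) − (-22) = -86 → (-86,-49,-5)

-86,-49,-5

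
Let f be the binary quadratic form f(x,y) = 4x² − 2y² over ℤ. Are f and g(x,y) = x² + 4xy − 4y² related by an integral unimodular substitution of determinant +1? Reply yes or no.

D₁ = 32, D₂ = 32
river cycle of f (length 2): (-2, 4, 2), (2, 4, -2)
river cycle of g (length 2): (-4, 4, 1), (1, 4, -4)
cycles differ ⇒ inequivalent

no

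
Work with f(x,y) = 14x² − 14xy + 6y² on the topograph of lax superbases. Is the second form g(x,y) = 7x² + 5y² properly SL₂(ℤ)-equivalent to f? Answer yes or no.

D₁ = -140, D₂ = -140
f: translate: b→14 (≡-14 mod 28), so (14,-14,6)→(14,14,6)
f: flip: (14,14,6)→(6,-14,14)
f: translate: b→-2 (≡-14 mod 12), so (6,-14,14)→(6,-2,6)
f: flip: (6,-2,6)→(6,2,6)
f: reduced (well bottom): (6,2,6) with a≤c, −a<b≤a
g: flip: (7,0,5)→(5,0,7)
g: reduced (well bottom): (5,0,7) with a≤c, −a<b≤a
reduced forms (6, 2, 6) vs (5, 0, 7) ⇒ inequivalent

no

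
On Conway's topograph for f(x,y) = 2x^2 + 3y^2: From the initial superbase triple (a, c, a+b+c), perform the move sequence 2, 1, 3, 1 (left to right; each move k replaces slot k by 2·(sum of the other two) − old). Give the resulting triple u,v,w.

start (2,3,5) = (f(1,0),f(0,1),f(1,1))
replace slot 2: 2·(2+5) − 3 = 11 → (2,11,5)
replace slot 1: 2·(11+5) − 2 = 30 → (30,11,5)
replace slot 3: 2·(30+11) − 5 = 77 → (30,11,77)
replace slot 1: 2·(11+77) − 30 = 146 → (146,11,77)

146,11,77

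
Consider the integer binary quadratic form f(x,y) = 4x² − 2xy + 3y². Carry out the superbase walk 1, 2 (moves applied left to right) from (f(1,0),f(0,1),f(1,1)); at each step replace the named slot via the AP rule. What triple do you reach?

start (4,3,5) = (f(1,0),f(0,1),f(1,1))
replace slot 1: 2·(3+5) − 4 = 12 → (12,3,5)
replace slot 2: 2·(12+5) − 3 = 31 → (12,31,5)

12,31,5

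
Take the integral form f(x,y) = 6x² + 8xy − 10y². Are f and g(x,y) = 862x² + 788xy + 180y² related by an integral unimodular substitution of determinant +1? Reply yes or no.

D₁ = 304, D₂ = 304
river cycle of f (length 6): (-10, 12, 4), (4, 12, -10), (-10, 8, 6), (6, 16, -2), (-2, 16, 6), (6, 8, -10)
river cycle of g (length 6): (6, 8, -10), (-10, 12, 4), (4, 12, -10), (-10, 8, 6), (6, 16, -2), (-2, 16, 6)
cycles coincide ⇒ equivalent

yes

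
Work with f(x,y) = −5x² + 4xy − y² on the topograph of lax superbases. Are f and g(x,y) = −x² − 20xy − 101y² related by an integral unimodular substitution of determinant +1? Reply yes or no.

D₁ = -4, D₂ = -4
f is negative-definite; reduce −f:
−f: flip: (5,-4,1)→(1,4,5)
−f: translate: b→0 (≡4 mod 2), so (1,4,5)→(1,0,1)
−f: reduced (well bottom): (1,0,1) with a≤c, −a<b≤a
flip sign back: reduced form of f is (-1,0,-1)
g is negative-definite; reduce −g:
−g: translate: b→0 (≡20 mod 2), so (1,20,101)→(1,0,1)
−g: reduced (well bottom): (1,0,1) with a≤c, −a<b≤a
flip sign back: reduced form of g is (-1,0,-1)
reduced forms (-1, 0, -1) vs (-1, 0, -1) ⇒ equivalent

yes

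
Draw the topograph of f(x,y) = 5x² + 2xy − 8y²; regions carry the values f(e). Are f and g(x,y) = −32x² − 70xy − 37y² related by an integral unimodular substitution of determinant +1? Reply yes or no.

D₁ = 164, D₂ = 164
river cycle of f (length 6): (5, 12, -1), (-1, 12, 5), (5, 8, -5), (-5, 12, 1), (1, 12, -5), (-5, 8, 5)
river cycle of g (length 6): (1, 12, -5), (-5, 8, 5), (5, 12, -1), (-1, 12, 5), (5, 8, -5), (-5, 12, 1)
cycles coincide ⇒ equivalent

yes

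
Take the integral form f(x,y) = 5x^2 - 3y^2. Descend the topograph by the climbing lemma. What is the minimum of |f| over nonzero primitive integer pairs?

descent: ρ → (-3,6,2)  [lands on river]
river: ρ → (2,6,-3)
closes: descent 1, river 2
min |a| on river = 2

2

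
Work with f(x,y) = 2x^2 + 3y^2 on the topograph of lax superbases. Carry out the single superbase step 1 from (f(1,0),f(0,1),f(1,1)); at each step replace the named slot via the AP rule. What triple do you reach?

start (2,3,5) = (f(1,0),f(0,1),f(1,1))
replace slot 1: 2·(3+5) − 2 = 14 → (14,3,5)

14,3,5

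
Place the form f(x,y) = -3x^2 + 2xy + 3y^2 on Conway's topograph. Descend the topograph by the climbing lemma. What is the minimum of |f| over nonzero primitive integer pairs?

river: ρ → (3,4,-2)
river: ρ → (-2,4,3)
river: ρ → (3,2,-3)
river: ρ → (-3,4,2)
river: ρ → (2,4,-3)
river: ρ → (-3,2,3)
closes: descent 0, river 6
min |a| on river = 2

2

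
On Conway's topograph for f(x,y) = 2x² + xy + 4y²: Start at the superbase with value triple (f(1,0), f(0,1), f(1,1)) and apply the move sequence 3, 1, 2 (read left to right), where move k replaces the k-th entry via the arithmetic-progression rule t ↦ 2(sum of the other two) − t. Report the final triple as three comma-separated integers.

start (2,4,7) = (f(1,0),f(0,1),f(1,1))
replace slot 3: 2·(2+4) − 7 = 5 → (2,4,5)
replace slot 1: 2·(4+5) − 2 = 16 → (16,4,5)
replace slot 2: 2·(16+5) − 4 = 38 → (16,38,5)

16,38,5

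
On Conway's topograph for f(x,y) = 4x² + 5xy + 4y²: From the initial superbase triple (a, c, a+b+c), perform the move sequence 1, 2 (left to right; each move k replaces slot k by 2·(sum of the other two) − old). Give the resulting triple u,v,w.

start (4,4,13) = (f(1,0),f(0,1),f(1,1))
replace slot 1: 2·(4+13) − 4 = 30 → (30,4,13)
replace slot 2: 2·(30+13) − 4 = 82 → (30,82,13)

30,82,13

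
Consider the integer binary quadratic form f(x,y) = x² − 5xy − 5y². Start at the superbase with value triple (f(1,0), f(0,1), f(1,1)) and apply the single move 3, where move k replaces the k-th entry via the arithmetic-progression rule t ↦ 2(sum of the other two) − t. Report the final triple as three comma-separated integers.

start (1,-5,-9) = (f(1,0),f(0,1),f(1,1))
replace slot 3: 2·(1+(-5)) − (-9) = 1 → (1,-5,1)

1,-5,1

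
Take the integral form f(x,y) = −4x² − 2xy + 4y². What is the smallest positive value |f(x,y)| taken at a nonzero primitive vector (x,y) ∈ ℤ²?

descent: ρ → (4,2,-4)  [lands on river]
river: ρ → (-4,6,2)
river: ρ → (2,6,-4)
river: ρ → (-4,2,4)
river: ρ → (4,6,-2)
river: ρ → (-2,6,4)
closes: descent 1, river 6
min |a| on river = 2

2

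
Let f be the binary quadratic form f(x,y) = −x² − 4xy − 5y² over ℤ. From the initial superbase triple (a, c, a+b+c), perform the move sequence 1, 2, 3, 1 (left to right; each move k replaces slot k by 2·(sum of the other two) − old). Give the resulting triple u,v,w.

start (-1,-5,-10) = (f(1,0),f(0,1),f(1,1))
replace slot 1: 2·((-5)+(-10)) − (-1) = -29 → (-29,-5,-10)
replace slot 2: 2·((-29)+(-10)) − (-5) = -73 → (-29,-73,-10)
replace slot 3: 2·((-29)+(-73)) − (-10) = -194 → (-29,-73,-194)
replace slot 1: 2·((-73)+(-194)) − (-29) = -505 → (-505,-73,-194)

-505,-73,-194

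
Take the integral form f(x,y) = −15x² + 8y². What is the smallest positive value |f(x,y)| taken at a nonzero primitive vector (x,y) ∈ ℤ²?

descent: ρ → (8,16,-7)  [lands on river]
river: ρ → (-7,12,12)
river: ρ → (12,12,-7)
river: ρ → (-7,16,8)
closes: descent 1, river 4
min |a| on river = 7

7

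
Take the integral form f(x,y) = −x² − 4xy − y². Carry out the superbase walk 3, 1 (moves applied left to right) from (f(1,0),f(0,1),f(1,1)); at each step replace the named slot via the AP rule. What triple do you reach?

start (-1,-1,-6) = (f(1,0),f(0,1),f(1,1))
replace slot 3: 2·((-1)+(-1)) − (-6) = 2 → (-1,-1,2)
replace slot 1: 2·((-1)+2) − (-1) = 3 → (3,-1,2)

3,-1,2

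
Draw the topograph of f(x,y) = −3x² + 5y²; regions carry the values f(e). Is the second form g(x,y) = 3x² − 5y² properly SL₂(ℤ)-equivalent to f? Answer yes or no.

D₁ = 60, D₂ = 60
river cycle of f (length 2): (-3, 6, 2), (2, 6, -3)
river cycle of g (length 2): (3, 6, -2), (-2, 6, 3)
cycles differ ⇒ inequivalent

no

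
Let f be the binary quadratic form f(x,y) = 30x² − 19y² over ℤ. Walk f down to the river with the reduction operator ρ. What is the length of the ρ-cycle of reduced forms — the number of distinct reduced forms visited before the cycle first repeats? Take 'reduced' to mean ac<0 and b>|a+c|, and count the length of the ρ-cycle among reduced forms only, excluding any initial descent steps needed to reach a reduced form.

D = 2280, ⌊√D⌋ = 47
descent: ρ → (-19,38,11)  [lands on river]
river: ρ → (11,28,-34)
river: ρ → (-34,40,5)
river: ρ → (5,40,-34)
river: ρ → (-34,28,11)
river: ρ → (11,38,-19)
ρ-cycle length = 6 (tail of 1 descent step not counted)

6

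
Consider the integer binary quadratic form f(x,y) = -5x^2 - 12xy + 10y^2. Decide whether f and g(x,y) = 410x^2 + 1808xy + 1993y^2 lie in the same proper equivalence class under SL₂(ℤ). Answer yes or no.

D₁ = 344, D₂ = 344
river cycle of f (length 10): (10, 12, -5), (-5, 18, 1), (1, 18, -5), (-5, 12, 10), (10, 8, -7), (-7, 6, 11), (11, 16, -2), (-2, 16, 11), (11, 6, -7), (-7, 8, 10)
river cycle of g (length 10): (-5, 18, 1), (1, 18, -5), (-5, 12, 10), (10, 8, -7), (-7, 6, 11), (11, 16, -2), (-2, 16, 11), (11, 6, -7), (-7, 8, 10), (10, 12, -5)
cycles coincide ⇒ equivalent

yes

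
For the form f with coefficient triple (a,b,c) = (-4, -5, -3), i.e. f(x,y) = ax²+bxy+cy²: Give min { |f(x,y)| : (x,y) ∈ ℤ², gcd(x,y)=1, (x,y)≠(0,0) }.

translate: b→-3 (≡5 mod 8), so (4,5,3)→(4,-3,2)
flip: (4,-3,2)→(2,3,4)
translate: b→-1 (≡3 mod 4), so (2,3,4)→(2,-1,3)
reduced (well bottom): (2,-1,3) with a≤c, −a<b≤a
well minimum |f| = |-2| = 2 (negative-definite)

2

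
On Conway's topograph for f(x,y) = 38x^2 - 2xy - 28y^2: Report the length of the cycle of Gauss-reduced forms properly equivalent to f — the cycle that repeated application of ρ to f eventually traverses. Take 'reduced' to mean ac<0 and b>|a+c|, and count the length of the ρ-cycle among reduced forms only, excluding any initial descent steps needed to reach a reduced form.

D = 4260, ⌊√D⌋ = 65
descent: ρ → (-28,58,8)  [lands on river]
river: ρ → (8,54,-42)
river: ρ → (-42,30,20)
river: ρ → (20,50,-22)
river: ρ → (-22,38,32)
river: ρ → (32,26,-28)
river: ρ → (-28,30,30)
river: ρ → (30,30,-28)
river: ρ → (-28,26,32)
river: ρ → (32,38,-22)
river: ρ → (-22,50,20)
river: ρ → (20,30,-42)
river: ρ → (-42,54,8)
river: ρ → (8,58,-28)
river: ρ → (-28,54,12)
river: ρ → (12,42,-52)
river: ρ → (-52,62,2)
river: ρ → (2,62,-52)
river: ρ → (-52,42,12)
river: ρ → (12,54,-28)
ρ-cycle length = 20 (tail of 1 descent step not counted)

20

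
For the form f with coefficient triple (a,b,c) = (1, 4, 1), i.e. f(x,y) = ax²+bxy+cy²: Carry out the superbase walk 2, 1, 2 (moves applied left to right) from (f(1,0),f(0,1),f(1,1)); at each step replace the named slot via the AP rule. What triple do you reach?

start (1,1,6) = (f(1,0),f(0,1),f(1,1))
replace slot 2: 2·(1+6) − 1 = 13 → (1,13,6)
replace slot 1: 2·(13+6) − 1 = 37 → (37,13,6)
replace slot 2: 2·(37+6) − 13 = 73 → (37,73,6)

37,73,6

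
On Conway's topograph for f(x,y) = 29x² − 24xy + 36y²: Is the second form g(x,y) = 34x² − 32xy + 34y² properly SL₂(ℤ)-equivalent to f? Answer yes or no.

D₁ = -3600, D₂ = -3600
f: reduced (well bottom): (29,-24,36) with a≤c, −a<b≤a
g: flip: (34,-32,34)→(34,32,34)
g: reduced (well bottom): (34,32,34) with a≤c, −a<b≤a
reduced forms (29, -24, 36) vs (34, 32, 34) ⇒ inequivalent

no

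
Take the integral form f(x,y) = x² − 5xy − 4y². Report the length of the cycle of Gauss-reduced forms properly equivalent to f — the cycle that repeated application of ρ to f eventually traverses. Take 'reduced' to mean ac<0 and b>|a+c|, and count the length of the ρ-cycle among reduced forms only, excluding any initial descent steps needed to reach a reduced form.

D = 41, ⌊√D⌋ = 6
descent: ρ → (-4,5,1)  [lands on river]
river: ρ → (1,5,-4)
river: ρ → (-4,3,2)
river: ρ → (2,5,-2)
river: ρ → (-2,3,4)
river: ρ → (4,5,-1)
river: ρ → (-1,5,4)
river: ρ → (4,3,-2)
river: ρ → (-2,5,2)
river: ρ → (2,3,-4)
ρ-cycle length = 10 (tail of 1 descent step not counted)

10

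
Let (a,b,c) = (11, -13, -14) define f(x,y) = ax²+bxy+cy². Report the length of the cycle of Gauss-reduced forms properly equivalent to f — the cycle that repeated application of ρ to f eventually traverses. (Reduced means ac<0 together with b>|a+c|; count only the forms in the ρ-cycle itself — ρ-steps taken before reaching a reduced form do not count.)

D = 785, ⌊√D⌋ = 28
descent: ρ → (-14,13,11)  [lands on river]
river: ρ → (11,9,-16)
river: ρ → (-16,23,4)
river: ρ → (4,25,-10)
river: ρ → (-10,15,14)
river: ρ → (14,13,-11)
river: ρ → (-11,9,16)
river: ρ → (16,23,-4)
river: ρ → (-4,25,10)
river: ρ → (10,15,-14)
ρ-cycle length = 10 (tail of 1 descent step not counted)

10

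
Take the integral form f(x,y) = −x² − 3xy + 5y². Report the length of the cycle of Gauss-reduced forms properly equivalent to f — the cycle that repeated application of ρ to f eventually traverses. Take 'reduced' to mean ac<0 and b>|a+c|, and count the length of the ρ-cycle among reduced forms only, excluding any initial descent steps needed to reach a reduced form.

D = 29, ⌊√D⌋ = 5
descent: ρ → (5,3,-1)
descent: ρ → (-1,5,1)  [lands on river]
river: ρ → (1,5,-1)
ρ-cycle length = 2 (tail of 2 descent steps not counted)

2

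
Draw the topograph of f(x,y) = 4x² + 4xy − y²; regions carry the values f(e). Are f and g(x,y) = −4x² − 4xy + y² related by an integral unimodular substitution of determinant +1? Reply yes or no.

D₁ = 32, D₂ = 32
river cycle of f (length 2): (-1, 4, 4), (4, 4, -1)
river cycle of g (length 2): (1, 4, -4), (-4, 4, 1)
cycles differ ⇒ inequivalent

no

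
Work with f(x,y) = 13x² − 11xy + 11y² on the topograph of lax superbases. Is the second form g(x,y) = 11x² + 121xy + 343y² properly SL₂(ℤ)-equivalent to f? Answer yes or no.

D₁ = -451, D₂ = -451
f: flip: (13,-11,11)→(11,11,13)
f: reduced (well bottom): (11,11,13) with a≤c, −a<b≤a
g: translate: b→11 (≡121 mod 22), so (11,121,343)→(11,11,13)
g: reduced (well bottom): (11,11,13) with a≤c, −a<b≤a
reduced forms (11, 11, 13) vs (11, 11, 13) ⇒ equivalent

yes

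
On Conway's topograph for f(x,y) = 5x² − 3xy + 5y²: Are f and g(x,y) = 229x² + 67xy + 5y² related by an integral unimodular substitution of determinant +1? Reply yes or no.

D₁ = -91, D₂ = -91
f: flip: (5,-3,5)→(5,3,5)
f: reduced (well bottom): (5,3,5) with a≤c, −a<b≤a
g: flip: (229,67,5)→(5,-67,229)
g: translate: b→3 (≡-67 mod 10), so (5,-67,229)→(5,3,5)
g: reduced (well bottom): (5,3,5) with a≤c, −a<b≤a
reduced forms (5, 3, 5) vs (5, 3, 5) ⇒ equivalent

yes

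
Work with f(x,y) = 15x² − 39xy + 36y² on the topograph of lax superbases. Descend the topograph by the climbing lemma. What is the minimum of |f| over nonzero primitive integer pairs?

translate: b→-9 (≡-39 mod 30), so (15,-39,36)→(15,-9,12)
flip: (15,-9,12)→(12,9,15)
reduced (well bottom): (12,9,15) with a≤c, −a<b≤a
well minimum = a = 12

12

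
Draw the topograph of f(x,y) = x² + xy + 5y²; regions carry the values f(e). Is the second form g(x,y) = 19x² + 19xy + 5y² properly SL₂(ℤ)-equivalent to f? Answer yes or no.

D₁ = -19, D₂ = -19
f: reduced (well bottom): (1,1,5) with a≤c, −a<b≤a
g: flip: (19,19,5)→(5,-19,19)
g: translate: b→1 (≡-19 mod 10), so (5,-19,19)→(5,1,1)
g: flip: (5,1,1)→(1,-1,5)
g: translate: b→1 (≡-1 mod 2), so (1,-1,5)→(1,1,5)
g: reduced (well bottom): (1,1,5) with a≤c, −a<b≤a
reduced forms (1, 1, 5) vs (1, 1, 5) ⇒ equivalent

yes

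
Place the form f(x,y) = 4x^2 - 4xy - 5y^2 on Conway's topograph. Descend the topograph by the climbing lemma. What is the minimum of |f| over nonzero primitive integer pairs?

descent: ρ → (-5,4,4)  [lands on river]
river: ρ → (4,4,-5)
river: ρ → (-5,6,3)
river: ρ → (3,6,-5)
closes: descent 1, river 4
min |a| on river = 3

3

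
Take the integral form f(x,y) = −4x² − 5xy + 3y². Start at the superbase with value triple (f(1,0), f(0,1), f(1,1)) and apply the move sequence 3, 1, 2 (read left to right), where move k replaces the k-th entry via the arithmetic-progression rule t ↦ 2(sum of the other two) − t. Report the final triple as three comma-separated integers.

start (-4,3,-6) = (f(1,0),f(0,1),f(1,1))
replace slot 3: 2·((-4)+3) − (-6) = 4 → (-4,3,4)
replace slot 1: 2·(3+4) − (-4) = 18 → (18,3,4)
replace slot 2: 2·(18+4) − 3 = 41 → (18,41,4)

18,41,4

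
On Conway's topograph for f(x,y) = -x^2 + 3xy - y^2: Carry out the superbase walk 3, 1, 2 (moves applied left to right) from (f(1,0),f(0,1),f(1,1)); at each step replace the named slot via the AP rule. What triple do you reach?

start (-1,-1,1) = (f(1,0),f(0,1),f(1,1))
replace slot 3: 2·((-1)+(-1)) − 1 = -5 → (-1,-1,-5)
replace slot 1: 2·((-1)+(-5)) − (-1) = -11 → (-11,-1,-5)
replace slot 2: 2·((-11)+(-5)) − (-1) = -31 → (-11,-31,-5)

-11,-31,-5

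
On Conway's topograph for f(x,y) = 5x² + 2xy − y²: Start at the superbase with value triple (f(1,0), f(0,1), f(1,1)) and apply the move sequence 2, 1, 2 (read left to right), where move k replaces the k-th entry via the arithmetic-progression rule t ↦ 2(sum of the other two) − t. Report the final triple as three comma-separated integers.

start (5,-1,6) = (f(1,0),f(0,1),f(1,1))
replace slot 2: 2·(5+6) − (-1) = 23 → (5,23,6)
replace slot 1: 2·(23+6) − 5 = 53 → (53,23,6)
replace slot 2: 2·(53+6) − 23 = 95 → (53,95,6)

53,95,6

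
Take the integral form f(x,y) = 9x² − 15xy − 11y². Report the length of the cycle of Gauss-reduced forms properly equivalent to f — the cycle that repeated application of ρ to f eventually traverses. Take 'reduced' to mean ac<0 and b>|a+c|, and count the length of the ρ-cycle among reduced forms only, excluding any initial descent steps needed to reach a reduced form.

D = 621, ⌊√D⌋ = 24
descent: ρ → (-11,15,9)  [lands on river]
river: ρ → (9,21,-5)
river: ρ → (-5,19,13)
river: ρ → (13,7,-11)
ρ-cycle length = 4 (tail of 1 descent step not counted)

4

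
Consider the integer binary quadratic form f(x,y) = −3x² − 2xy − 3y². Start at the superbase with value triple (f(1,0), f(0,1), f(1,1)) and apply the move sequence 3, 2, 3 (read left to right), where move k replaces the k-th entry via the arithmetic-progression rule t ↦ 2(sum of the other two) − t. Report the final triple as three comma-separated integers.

start (-3,-3,-8) = (f(1,0),f(0,1),f(1,1))
replace slot 3: 2·((-3)+(-3)) − (-8) = -4 → (-3,-3,-4)
replace slot 2: 2·((-3)+(-4)) − (-3) = -11 → (-3,-11,-4)
replace slot 3: 2·((-3)+(-11)) − (-4) = -24 → (-3,-11,-24)

-3,-11,-24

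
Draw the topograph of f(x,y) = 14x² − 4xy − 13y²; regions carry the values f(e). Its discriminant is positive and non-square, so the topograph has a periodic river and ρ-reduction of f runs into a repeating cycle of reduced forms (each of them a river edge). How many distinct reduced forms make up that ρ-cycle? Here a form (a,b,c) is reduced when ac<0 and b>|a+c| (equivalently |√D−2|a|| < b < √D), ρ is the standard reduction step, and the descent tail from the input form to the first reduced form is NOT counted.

D = 744, ⌊√D⌋ = 27
descent: ρ → (-13,4,14)  [lands on river]
river: ρ → (14,24,-3)
river: ρ → (-3,24,14)
river: ρ → (14,4,-13)
river: ρ → (-13,22,5)
river: ρ → (5,18,-21)
river: ρ → (-21,24,2)
river: ρ → (2,24,-21)
river: ρ → (-21,18,5)
river: ρ → (5,22,-13)
ρ-cycle length = 10 (tail of 1 descent step not counted)

10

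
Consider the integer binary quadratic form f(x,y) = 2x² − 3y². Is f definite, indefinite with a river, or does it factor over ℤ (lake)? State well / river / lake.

D = b²−4ac = 0² − 4·2·(-3) = 24
D > 0 non-square ⇒ indefinite ⇒ periodic river

river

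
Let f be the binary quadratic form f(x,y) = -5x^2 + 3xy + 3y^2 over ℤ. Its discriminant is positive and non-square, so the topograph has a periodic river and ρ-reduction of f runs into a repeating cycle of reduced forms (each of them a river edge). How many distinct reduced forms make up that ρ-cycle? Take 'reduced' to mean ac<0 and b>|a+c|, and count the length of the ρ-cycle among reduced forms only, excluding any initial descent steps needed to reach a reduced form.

D = 69, ⌊√D⌋ = 8
river: ρ → (3,3,-5)
river: ρ → (-5,7,1)
river: ρ → (1,7,-5)
river: ρ → (-5,3,3)
ρ-cycle length = 4 (tail of 0 descent steps not counted)

4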